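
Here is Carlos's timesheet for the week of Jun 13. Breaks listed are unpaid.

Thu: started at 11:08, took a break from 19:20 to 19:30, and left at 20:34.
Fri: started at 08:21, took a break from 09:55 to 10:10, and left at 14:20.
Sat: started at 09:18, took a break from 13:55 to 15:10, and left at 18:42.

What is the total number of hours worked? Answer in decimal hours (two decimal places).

Thu: 11:08–20:34 = 9 h 26 min; less 10 min break → 9 h 16 min
Fri: 08:21–14:20 = 5 h 59 min; less 15 min break → 5 h 44 min
Sat: 09:18–18:42 = 9 h 24 min; less 75 min break → 8 h 9 min
Total: 9 h 16 min + 5 h 44 min + 8 h 9 min = 23 h 9 min.

23.15 hours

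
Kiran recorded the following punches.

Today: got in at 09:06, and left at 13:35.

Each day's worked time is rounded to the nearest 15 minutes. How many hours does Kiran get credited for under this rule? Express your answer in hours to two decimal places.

4.50 hours

Today: 09:06–13:35 = 4 h 29 min → rounds to 4 h 30 min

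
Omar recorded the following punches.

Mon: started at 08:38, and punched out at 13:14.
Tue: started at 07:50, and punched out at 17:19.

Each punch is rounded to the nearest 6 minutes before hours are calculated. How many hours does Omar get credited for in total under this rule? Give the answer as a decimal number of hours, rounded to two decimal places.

14.10 hours

Mon: in 08:38→08:36, out 13:14→13:12; 4 h 36 min
Tue: in 07:50→07:48, out 17:19→17:18; 9 h 30 min
Total credited: 14 h 6 min.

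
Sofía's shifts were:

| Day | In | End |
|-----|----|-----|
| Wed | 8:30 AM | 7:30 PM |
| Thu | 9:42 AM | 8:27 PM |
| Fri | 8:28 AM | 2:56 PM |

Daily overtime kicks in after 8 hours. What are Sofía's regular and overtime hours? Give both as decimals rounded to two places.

Wed: 8:30 AM–7:30 PM = 11 h 0 min
Thu: 9:42 AM–8:27 PM = 10 h 45 min
Fri: 8:28 AM–2:56 PM = 6 h 28 min
Wed reg 8 h 0 min / OT 3 h 0 min; Thu reg 8 h 0 min / OT 2 h 45 min; Fri reg 6 h 28 min / OT 0 h 0 min.
Totals: regular 22 h 28 min, overtime 5 h 45 min.

Regular 22.47 hours, overtime 5.75 hours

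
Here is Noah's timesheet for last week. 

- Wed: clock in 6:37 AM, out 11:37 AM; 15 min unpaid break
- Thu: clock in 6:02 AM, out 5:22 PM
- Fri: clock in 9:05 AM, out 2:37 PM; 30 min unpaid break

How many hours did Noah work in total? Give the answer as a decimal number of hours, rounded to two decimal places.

21.12 hours

Wed: 6:37 AM–11:37 AM = 5 h 0 min; less 15 min break → 4 h 45 min
Thu: 6:02 AM–5:22 PM = 11 h 20 min
Fri: 9:05 AM–2:37 PM = 5 h 32 min; less 30 min break → 5 h 2 min
Total: 4 h 45 min + 11 h 20 min + 5 h 2 min = 21 h 7 min.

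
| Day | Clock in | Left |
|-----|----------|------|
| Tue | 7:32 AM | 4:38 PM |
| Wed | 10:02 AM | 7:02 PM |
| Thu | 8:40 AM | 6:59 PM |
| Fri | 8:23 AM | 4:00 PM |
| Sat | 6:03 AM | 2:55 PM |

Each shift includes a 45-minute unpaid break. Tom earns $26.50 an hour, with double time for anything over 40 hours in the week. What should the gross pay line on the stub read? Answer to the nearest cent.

Tue: 7:32 AM–4:38 PM = 9 h 6 min; less 45 min break → 8 h 21 min
Wed: 10:02 AM–7:02 PM = 9 h 0 min; less 45 min break → 8 h 15 min
Thu: 8:40 AM–6:59 PM = 10 h 19 min; less 45 min break → 9 h 34 min
Fri: 8:23 AM–4:00 PM = 7 h 37 min; less 45 min break → 6 h 52 min
Sat: 6:03 AM–2:55 PM = 8 h 52 min; less 45 min break → 8 h 7 min
Total worked: 41 h 9 min = 2469 min.
Regular 40 h 0 min = 2400 min at $26.50/h; overtime 1 h 9 min = 69 min at $53.00/h.
Pay = (2400 × $26.50 + 69 × $53.00) ÷ 60 = $1120.95.

$1120.95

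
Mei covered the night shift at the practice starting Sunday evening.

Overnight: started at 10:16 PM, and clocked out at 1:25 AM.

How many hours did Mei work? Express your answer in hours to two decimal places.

3.15 hours

Overnight: 10:16 PM → midnight = 1 h 44 min; midnight → 1:25 AM = 1 h 25 min; span 3 h 9 min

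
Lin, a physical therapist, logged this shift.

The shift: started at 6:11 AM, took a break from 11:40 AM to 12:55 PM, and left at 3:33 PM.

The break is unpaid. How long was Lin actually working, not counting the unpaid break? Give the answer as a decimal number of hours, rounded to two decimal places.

The shift: 6:11 AM–3:33 PM = 9 h 22 min; less 75 min break → 8 h 7 min

8.12 hours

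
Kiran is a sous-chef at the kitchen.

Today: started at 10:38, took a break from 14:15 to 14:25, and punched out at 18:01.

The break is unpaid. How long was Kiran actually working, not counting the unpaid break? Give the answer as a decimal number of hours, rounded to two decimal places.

Today: 10:38–18:01 = 7 h 23 min; less 10 min break → 7 h 13 min

7.22 hours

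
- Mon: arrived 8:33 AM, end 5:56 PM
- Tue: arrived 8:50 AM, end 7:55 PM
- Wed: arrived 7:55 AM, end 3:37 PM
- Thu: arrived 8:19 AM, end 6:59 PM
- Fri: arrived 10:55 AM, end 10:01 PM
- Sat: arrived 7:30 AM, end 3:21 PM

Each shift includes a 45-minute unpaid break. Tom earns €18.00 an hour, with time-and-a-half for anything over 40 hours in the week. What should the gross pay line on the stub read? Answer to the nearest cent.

€1078.65

Mon: 8:33 AM–5:56 PM = 9 h 23 min; less 45 min break → 8 h 38 min
Tue: 8:50 AM–7:55 PM = 11 h 5 min; less 45 min break → 10 h 20 min
Wed: 7:55 AM–3:37 PM = 7 h 42 min; less 45 min break → 6 h 57 min
Thu: 8:19 AM–6:59 PM = 10 h 40 min; less 45 min break → 9 h 55 min
Fri: 10:55 AM–10:01 PM = 11 h 6 min; less 45 min break → 10 h 21 min
Sat: 7:30 AM–3:21 PM = 7 h 51 min; less 45 min break → 7 h 6 min
Total worked: 53 h 17 min = 3197 min.
Regular 40 h 0 min = 2400 min at €18.00/h; overtime 13 h 17 min = 797 min at €27.00/h.
Pay = (2400 × €18.00 + 797 × €27.00) ÷ 60 = €1078.65.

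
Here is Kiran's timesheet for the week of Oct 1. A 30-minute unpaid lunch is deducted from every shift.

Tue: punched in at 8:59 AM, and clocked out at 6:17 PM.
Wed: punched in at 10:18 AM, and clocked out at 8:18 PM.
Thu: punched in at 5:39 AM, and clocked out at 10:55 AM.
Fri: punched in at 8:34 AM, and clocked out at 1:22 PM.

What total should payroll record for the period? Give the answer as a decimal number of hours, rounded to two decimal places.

Tue: 8:59 AM–6:17 PM = 9 h 18 min; less 30 min break → 8 h 48 min
Wed: 10:18 AM–8:18 PM = 10 h 0 min; less 30 min break → 9 h 30 min
Thu: 5:39 AM–10:55 AM = 5 h 16 min; less 30 min break → 4 h 46 min
Fri: 8:34 AM–1:22 PM = 4 h 48 min; less 30 min break → 4 h 18 min
Total: 8 h 48 min + 9 h 30 min + 4 h 46 min + 4 h 18 min = 27 h 22 min.

27.37 hours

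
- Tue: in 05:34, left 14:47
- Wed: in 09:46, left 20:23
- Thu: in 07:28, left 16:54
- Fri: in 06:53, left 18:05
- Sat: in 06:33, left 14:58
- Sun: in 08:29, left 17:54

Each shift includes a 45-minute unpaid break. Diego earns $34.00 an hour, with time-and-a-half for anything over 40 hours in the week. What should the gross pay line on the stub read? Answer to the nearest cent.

Tue: 05:34–14:47 = 9 h 13 min; less 45 min break → 8 h 28 min
Wed: 09:46–20:23 = 10 h 37 min; less 45 min break → 9 h 52 min
Thu: 07:28–16:54 = 9 h 26 min; less 45 min break → 8 h 41 min
Fri: 06:53–18:05 = 11 h 12 min; less 45 min break → 10 h 27 min
Sat: 06:33–14:58 = 8 h 25 min; less 45 min break → 7 h 40 min
Sun: 08:29–17:54 = 9 h 25 min; less 45 min break → 8 h 40 min
Total worked: 53 h 48 min = 3228 min.
Regular 40 h 0 min = 2400 min at $34.00/h; overtime 13 h 48 min = 828 min at $51.00/h.
Pay = (2400 × $34.00 + 828 × $51.00) ÷ 60 = $2063.80.

$2063.80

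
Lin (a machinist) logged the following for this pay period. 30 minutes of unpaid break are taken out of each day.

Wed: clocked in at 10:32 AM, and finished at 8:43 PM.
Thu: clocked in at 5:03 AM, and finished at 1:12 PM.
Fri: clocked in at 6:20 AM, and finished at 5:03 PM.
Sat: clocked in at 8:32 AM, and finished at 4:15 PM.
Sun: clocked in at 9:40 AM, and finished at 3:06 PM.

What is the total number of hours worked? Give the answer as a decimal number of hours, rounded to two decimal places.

Wed: 10:32 AM–8:43 PM = 10 h 11 min; less 30 min break → 9 h 41 min
Thu: 5:03 AM–1:12 PM = 8 h 9 min; less 30 min break → 7 h 39 min
Fri: 6:20 AM–5:03 PM = 10 h 43 min; less 30 min break → 10 h 13 min
Sat: 8:32 AM–4:15 PM = 7 h 43 min; less 30 min break → 7 h 13 min
Sun: 9:40 AM–3:06 PM = 5 h 26 min; less 30 min break → 4 h 56 min
Total: 9 h 41 min + 7 h 39 min + 10 h 13 min + 7 h 13 min + 4 h 56 min = 39 h 42 min.

39.70 hours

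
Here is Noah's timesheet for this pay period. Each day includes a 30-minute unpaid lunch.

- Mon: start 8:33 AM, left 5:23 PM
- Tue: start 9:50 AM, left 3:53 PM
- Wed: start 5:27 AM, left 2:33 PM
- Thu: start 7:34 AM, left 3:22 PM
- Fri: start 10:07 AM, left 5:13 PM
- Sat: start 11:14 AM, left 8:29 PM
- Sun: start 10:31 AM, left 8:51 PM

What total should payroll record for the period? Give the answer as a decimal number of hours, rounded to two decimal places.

Mon: 8:33 AM–5:23 PM = 8 h 50 min; less 30 min break → 8 h 20 min
Tue: 9:50 AM–3:53 PM = 6 h 3 min; less 30 min break → 5 h 33 min
Wed: 5:27 AM–2:33 PM = 9 h 6 min; less 30 min break → 8 h 36 min
Thu: 7:34 AM–3:22 PM = 7 h 48 min; less 30 min break → 7 h 18 min
Fri: 10:07 AM–5:13 PM = 7 h 6 min; less 30 min break → 6 h 36 min
Sat: 11:14 AM–8:29 PM = 9 h 15 min; less 30 min break → 8 h 45 min
Sun: 10:31 AM–8:51 PM = 10 h 20 min; less 30 min break → 9 h 50 min
Total: 8 h 20 min + 5 h 33 min + 8 h 36 min + 7 h 18 min + 6 h 36 min + 8 h 45 min + 9 h 50 min = 54 h 58 min.

54.97 hours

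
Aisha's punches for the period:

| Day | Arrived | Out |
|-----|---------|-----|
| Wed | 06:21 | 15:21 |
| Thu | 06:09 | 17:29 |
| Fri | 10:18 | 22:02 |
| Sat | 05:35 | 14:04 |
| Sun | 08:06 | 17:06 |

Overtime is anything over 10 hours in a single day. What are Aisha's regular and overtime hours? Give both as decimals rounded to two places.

Wed: 06:21–15:21 = 9 h 0 min
Thu: 06:09–17:29 = 11 h 20 min
Fri: 10:18–22:02 = 11 h 44 min
Sat: 05:35–14:04 = 8 h 29 min
Sun: 08:06–17:06 = 9 h 0 min
Wed reg 9 h 0 min / OT 0 h 0 min; Thu reg 10 h 0 min / OT 1 h 20 min; Fri reg 10 h 0 min / OT 1 h 44 min; Sat reg 8 h 29 min / OT 0 h 0 min; Sun reg 9 h 0 min / OT 0 h 0 min.
Totals: regular 46 h 29 min, overtime 3 h 4 min.

Regular 46.48 hours, overtime 3.07 hours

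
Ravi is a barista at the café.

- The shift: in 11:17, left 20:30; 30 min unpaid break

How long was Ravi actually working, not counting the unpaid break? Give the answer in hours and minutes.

8 h 43 min

The shift: 11:17–20:30 = 9 h 13 min; less 30 min break → 8 h 43 min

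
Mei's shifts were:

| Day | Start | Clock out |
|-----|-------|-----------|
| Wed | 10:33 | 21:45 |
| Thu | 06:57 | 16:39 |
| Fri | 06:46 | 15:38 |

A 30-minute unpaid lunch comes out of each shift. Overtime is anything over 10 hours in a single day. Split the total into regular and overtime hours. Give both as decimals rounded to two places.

Wed: 10:33–21:45 = 11 h 12 min; less 30 min break → 10 h 42 min
Thu: 06:57–16:39 = 9 h 42 min; less 30 min break → 9 h 12 min
Fri: 06:46–15:38 = 8 h 52 min; less 30 min break → 8 h 22 min
Wed reg 10 h 0 min / OT 0 h 42 min; Thu reg 9 h 12 min / OT 0 h 0 min; Fri reg 8 h 22 min / OT 0 h 0 min.
Totals: regular 27 h 34 min, overtime 0 h 42 min.

Regular 27.57 hours, overtime 0.70 hours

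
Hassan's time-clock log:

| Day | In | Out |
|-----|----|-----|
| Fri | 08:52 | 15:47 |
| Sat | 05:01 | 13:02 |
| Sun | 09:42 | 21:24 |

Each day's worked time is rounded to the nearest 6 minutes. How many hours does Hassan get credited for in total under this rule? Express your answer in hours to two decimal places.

26.60 hours

Fri: 08:52–15:47 = 6 h 55 min → rounds to 6 h 54 min
Sat: 05:01–13:02 = 8 h 1 min → rounds to 8 h 0 min
Sun: 09:42–21:24 = 11 h 42 min → rounds to 11 h 42 min
Total credited: 26 h 36 min.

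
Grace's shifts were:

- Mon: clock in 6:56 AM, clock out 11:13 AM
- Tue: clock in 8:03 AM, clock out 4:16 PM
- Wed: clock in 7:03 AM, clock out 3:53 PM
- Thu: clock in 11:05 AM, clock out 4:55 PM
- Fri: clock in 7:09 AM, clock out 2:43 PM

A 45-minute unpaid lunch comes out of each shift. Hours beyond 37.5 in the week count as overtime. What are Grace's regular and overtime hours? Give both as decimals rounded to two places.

Mon: 6:56 AM–11:13 AM = 4 h 17 min; less 45 min break → 3 h 32 min
Tue: 8:03 AM–4:16 PM = 8 h 13 min; less 45 min break → 7 h 28 min
Wed: 7:03 AM–3:53 PM = 8 h 50 min; less 45 min break → 8 h 5 min
Thu: 11:05 AM–4:55 PM = 5 h 50 min; less 45 min break → 5 h 5 min
Fri: 7:09 AM–2:43 PM = 7 h 34 min; less 45 min break → 6 h 49 min
Total worked: 30 h 59 min = 30.98 h.
Threshold 37.5 h → overtime 0 h 0 min, regular 30 h 59 min.

Regular 30.98 hours, overtime 0.00 hours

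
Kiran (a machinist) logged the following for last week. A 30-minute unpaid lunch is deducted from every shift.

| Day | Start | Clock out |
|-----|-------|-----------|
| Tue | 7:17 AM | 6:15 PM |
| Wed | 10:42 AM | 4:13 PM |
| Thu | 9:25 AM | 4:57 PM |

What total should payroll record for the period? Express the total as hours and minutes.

22 h 31 min

Tue: 7:17 AM–6:15 PM = 10 h 58 min; less 30 min break → 10 h 28 min
Wed: 10:42 AM–4:13 PM = 5 h 31 min; less 30 min break → 5 h 1 min
Thu: 9:25 AM–4:57 PM = 7 h 32 min; less 30 min break → 7 h 2 min
Total: 10 h 28 min + 5 h 1 min + 7 h 2 min = 22 h 31 min.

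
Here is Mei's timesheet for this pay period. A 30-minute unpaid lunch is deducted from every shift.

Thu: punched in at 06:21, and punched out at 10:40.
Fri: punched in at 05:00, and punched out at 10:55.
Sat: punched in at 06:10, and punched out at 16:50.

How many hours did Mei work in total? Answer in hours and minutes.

Thu: 06:21–10:40 = 4 h 19 min; less 30 min break → 3 h 49 min
Fri: 05:00–10:55 = 5 h 55 min; less 30 min break → 5 h 25 min
Sat: 06:10–16:50 = 10 h 40 min; less 30 min break → 10 h 10 min
Total: 3 h 49 min + 5 h 25 min + 10 h 10 min = 19 h 24 min.

19 h 24 min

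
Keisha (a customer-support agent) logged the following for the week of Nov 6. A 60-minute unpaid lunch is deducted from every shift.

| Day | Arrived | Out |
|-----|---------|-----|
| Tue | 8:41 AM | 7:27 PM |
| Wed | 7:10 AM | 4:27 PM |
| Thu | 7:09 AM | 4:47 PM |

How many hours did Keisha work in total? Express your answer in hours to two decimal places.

26.68 hours

Tue: 8:41 AM–7:27 PM = 10 h 46 min; less 60 min break → 9 h 46 min
Wed: 7:10 AM–4:27 PM = 9 h 17 min; less 60 min break → 8 h 17 min
Thu: 7:09 AM–4:47 PM = 9 h 38 min; less 60 min break → 8 h 38 min
Total: 9 h 46 min + 8 h 17 min + 8 h 38 min = 26 h 41 min.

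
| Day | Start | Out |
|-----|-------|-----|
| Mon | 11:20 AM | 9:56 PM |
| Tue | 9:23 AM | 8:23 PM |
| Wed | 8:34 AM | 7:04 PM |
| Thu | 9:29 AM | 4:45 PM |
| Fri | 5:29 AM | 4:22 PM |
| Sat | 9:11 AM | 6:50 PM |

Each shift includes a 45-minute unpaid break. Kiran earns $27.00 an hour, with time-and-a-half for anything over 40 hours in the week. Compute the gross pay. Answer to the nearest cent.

$1703.70

Mon: 11:20 AM–9:56 PM = 10 h 36 min; less 45 min break → 9 h 51 min
Tue: 9:23 AM–8:23 PM = 11 h 0 min; less 45 min break → 10 h 15 min
Wed: 8:34 AM–7:04 PM = 10 h 30 min; less 45 min break → 9 h 45 min
Thu: 9:29 AM–4:45 PM = 7 h 16 min; less 45 min break → 6 h 31 min
Fri: 5:29 AM–4:22 PM = 10 h 53 min; less 45 min break → 10 h 8 min
Sat: 9:11 AM–6:50 PM = 9 h 39 min; less 45 min break → 8 h 54 min
Total worked: 55 h 24 min = 3324 min.
Regular 40 h 0 min = 2400 min at $27.00/h; overtime 15 h 24 min = 924 min at $40.50/h.
Pay = (2400 × $27.00 + 924 × $40.50) ÷ 60 = $1703.70.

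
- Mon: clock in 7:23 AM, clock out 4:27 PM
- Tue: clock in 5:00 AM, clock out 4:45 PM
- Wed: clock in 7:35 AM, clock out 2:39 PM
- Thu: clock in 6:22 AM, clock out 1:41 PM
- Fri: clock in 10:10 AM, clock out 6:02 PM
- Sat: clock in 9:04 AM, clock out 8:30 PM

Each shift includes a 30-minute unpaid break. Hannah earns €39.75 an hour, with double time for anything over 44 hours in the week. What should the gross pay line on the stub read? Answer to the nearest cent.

€2345.25

Mon: 7:23 AM–4:27 PM = 9 h 4 min; less 30 min break → 8 h 34 min
Tue: 5:00 AM–4:45 PM = 11 h 45 min; less 30 min break → 11 h 15 min
Wed: 7:35 AM–2:39 PM = 7 h 4 min; less 30 min break → 6 h 34 min
Thu: 6:22 AM–1:41 PM = 7 h 19 min; less 30 min break → 6 h 49 min
Fri: 10:10 AM–6:02 PM = 7 h 52 min; less 30 min break → 7 h 22 min
Sat: 9:04 AM–8:30 PM = 11 h 26 min; less 30 min break → 10 h 56 min
Total worked: 51 h 30 min = 3090 min.
Regular 44 h 0 min = 2640 min at €39.75/h; overtime 7 h 30 min = 450 min at €79.50/h.
Pay = (2640 × €39.75 + 450 × €79.50) ÷ 60 = €2345.25.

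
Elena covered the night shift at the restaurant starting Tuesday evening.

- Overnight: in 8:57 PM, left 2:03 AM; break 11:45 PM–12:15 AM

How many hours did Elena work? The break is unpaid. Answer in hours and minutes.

4 h 36 min

Overnight: 8:57 PM → midnight = 3 h 3 min; midnight → 2:03 AM = 2 h 3 min; span 5 h 6 min; less 30 min break → 4 h 36 min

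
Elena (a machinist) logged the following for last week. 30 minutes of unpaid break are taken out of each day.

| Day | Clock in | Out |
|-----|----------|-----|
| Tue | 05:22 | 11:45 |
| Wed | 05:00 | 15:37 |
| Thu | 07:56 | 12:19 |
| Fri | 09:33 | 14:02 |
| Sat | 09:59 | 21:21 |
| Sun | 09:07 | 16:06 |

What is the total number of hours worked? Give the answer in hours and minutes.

Tue: 05:22–11:45 = 6 h 23 min; less 30 min break → 5 h 53 min
Wed: 05:00–15:37 = 10 h 37 min; less 30 min break → 10 h 7 min
Thu: 07:56–12:19 = 4 h 23 min; less 30 min break → 3 h 53 min
Fri: 09:33–14:02 = 4 h 29 min; less 30 min break → 3 h 59 min
Sat: 09:59–21:21 = 11 h 22 min; less 30 min break → 10 h 52 min
Sun: 09:07–16:06 = 6 h 59 min; less 30 min break → 6 h 29 min
Total: 5 h 53 min + 10 h 7 min + 3 h 53 min + 3 h 59 min + 10 h 52 min + 6 h 29 min = 41 h 13 min.

41 h 13 min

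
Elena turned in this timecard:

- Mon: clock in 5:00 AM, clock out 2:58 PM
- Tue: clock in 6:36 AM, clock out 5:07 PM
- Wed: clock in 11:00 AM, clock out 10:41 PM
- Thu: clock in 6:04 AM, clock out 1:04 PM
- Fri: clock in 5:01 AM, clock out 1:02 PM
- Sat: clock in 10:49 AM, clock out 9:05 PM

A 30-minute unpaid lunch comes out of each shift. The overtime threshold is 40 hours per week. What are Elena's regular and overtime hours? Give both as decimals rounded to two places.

Mon: 5:00 AM–2:58 PM = 9 h 58 min; less 30 min break → 9 h 28 min
Tue: 6:36 AM–5:07 PM = 10 h 31 min; less 30 min break → 10 h 1 min
Wed: 11:00 AM–10:41 PM = 11 h 41 min; less 30 min break → 11 h 11 min
Thu: 6:04 AM–1:04 PM = 7 h 0 min; less 30 min break → 6 h 30 min
Fri: 5:01 AM–1:02 PM = 8 h 1 min; less 30 min break → 7 h 31 min
Sat: 10:49 AM–9:05 PM = 10 h 16 min; less 30 min break → 9 h 46 min
Total worked: 54 h 27 min = 54.45 h.
Threshold 40 h → overtime 14 h 27 min, regular 40 h 0 min.

Regular 40.00 hours, overtime 14.45 hours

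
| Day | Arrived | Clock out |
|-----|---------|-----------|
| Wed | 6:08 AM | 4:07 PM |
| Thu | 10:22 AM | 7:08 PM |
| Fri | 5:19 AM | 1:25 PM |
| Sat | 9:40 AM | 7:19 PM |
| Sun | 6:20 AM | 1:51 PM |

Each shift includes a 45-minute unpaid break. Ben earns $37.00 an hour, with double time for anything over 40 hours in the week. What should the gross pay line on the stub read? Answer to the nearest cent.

Wed: 6:08 AM–4:07 PM = 9 h 59 min; less 45 min break → 9 h 14 min
Thu: 10:22 AM–7:08 PM = 8 h 46 min; less 45 min break → 8 h 1 min
Fri: 5:19 AM–1:25 PM = 8 h 6 min; less 45 min break → 7 h 21 min
Sat: 9:40 AM–7:19 PM = 9 h 39 min; less 45 min break → 8 h 54 min
Sun: 6:20 AM–1:51 PM = 7 h 31 min; less 45 min break → 6 h 46 min
Total worked: 40 h 16 min = 2416 min.
Regular 40 h 0 min = 2400 min at $37.00/h; overtime 0 h 16 min = 16 min at $74.00/h.
Pay = (2400 × $37.00 + 16 × $74.00) ÷ 60 = $1499.73.

$1499.73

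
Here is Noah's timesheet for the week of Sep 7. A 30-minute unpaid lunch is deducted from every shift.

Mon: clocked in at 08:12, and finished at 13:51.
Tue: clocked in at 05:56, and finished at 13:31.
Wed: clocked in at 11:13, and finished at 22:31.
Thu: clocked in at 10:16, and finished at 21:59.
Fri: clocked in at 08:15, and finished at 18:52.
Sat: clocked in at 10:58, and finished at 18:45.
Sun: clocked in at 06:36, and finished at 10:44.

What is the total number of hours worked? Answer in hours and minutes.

55 h 17 min

Mon: 08:12–13:51 = 5 h 39 min; less 30 min break → 5 h 9 min
Tue: 05:56–13:31 = 7 h 35 min; less 30 min break → 7 h 5 min
Wed: 11:13–22:31 = 11 h 18 min; less 30 min break → 10 h 48 min
Thu: 10:16–21:59 = 11 h 43 min; less 30 min break → 11 h 13 min
Fri: 08:15–18:52 = 10 h 37 min; less 30 min break → 10 h 7 min
Sat: 10:58–18:45 = 7 h 47 min; less 30 min break → 7 h 17 min
Sun: 06:36–10:44 = 4 h 8 min; less 30 min break → 3 h 38 min
Total: 5 h 9 min + 7 h 5 min + 10 h 48 min + 11 h 13 min + 10 h 7 min + 7 h 17 min + 3 h 38 min = 55 h 17 min.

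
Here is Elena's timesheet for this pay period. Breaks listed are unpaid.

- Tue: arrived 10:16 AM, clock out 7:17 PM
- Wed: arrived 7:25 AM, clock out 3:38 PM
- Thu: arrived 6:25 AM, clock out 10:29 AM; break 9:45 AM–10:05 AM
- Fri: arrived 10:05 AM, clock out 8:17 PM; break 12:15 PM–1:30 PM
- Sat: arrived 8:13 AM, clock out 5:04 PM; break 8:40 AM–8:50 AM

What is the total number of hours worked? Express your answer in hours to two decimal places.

38.60 hours

Tue: 10:16 AM–7:17 PM = 9 h 1 min
Wed: 7:25 AM–3:38 PM = 8 h 13 min
Thu: 6:25 AM–10:29 AM = 4 h 4 min; less 20 min break → 3 h 44 min
Fri: 10:05 AM–8:17 PM = 10 h 12 min; less 75 min break → 8 h 57 min
Sat: 8:13 AM–5:04 PM = 8 h 51 min; less 10 min break → 8 h 41 min
Total: 9 h 1 min + 8 h 13 min + 3 h 44 min + 8 h 57 min + 8 h 41 min = 38 h 36 min.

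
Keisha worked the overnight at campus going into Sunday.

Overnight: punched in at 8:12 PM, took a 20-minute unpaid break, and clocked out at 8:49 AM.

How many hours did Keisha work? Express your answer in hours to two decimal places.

Overnight: 8:12 PM → midnight = 3 h 48 min; midnight → 8:49 AM = 8 h 49 min; span 12 h 37 min; less 20 min break → 12 h 17 min

12.28 hours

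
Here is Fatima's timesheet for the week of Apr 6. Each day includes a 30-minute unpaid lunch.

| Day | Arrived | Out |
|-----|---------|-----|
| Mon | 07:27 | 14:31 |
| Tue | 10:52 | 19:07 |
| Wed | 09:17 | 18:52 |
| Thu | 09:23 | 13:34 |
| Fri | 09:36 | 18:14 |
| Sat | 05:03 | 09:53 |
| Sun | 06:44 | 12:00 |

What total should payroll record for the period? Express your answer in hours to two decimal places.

44.32 hours

Mon: 07:27–14:31 = 7 h 4 min; less 30 min break → 6 h 34 min
Tue: 10:52–19:07 = 8 h 15 min; less 30 min break → 7 h 45 min
Wed: 09:17–18:52 = 9 h 35 min; less 30 min break → 9 h 5 min
Thu: 09:23–13:34 = 4 h 11 min; less 30 min break → 3 h 41 min
Fri: 09:36–18:14 = 8 h 38 min; less 30 min break → 8 h 8 min
Sat: 05:03–09:53 = 4 h 50 min; less 30 min break → 4 h 20 min
Sun: 06:44–12:00 = 5 h 16 min; less 30 min break → 4 h 46 min
Total: 6 h 34 min + 7 h 45 min + 9 h 5 min + 3 h 41 min + 8 h 8 min + 4 h 20 min + 4 h 46 min = 44 h 19 min.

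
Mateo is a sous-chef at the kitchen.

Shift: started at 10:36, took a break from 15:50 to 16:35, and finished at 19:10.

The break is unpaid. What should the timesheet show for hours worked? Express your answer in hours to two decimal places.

7.82 hours

Shift: 10:36–19:10 = 8 h 34 min; less 45 min break → 7 h 49 min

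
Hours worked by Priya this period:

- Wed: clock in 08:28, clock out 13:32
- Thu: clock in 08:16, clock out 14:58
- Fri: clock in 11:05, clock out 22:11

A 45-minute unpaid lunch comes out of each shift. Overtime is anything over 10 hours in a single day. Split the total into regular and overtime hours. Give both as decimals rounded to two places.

Wed: 08:28–13:32 = 5 h 4 min; less 45 min break → 4 h 19 min
Thu: 08:16–14:58 = 6 h 42 min; less 45 min break → 5 h 57 min
Fri: 11:05–22:11 = 11 h 6 min; less 45 min break → 10 h 21 min
Wed reg 4 h 19 min / OT 0 h 0 min; Thu reg 5 h 57 min / OT 0 h 0 min; Fri reg 10 h 0 min / OT 0 h 21 min.
Totals: regular 20 h 16 min, overtime 0 h 21 min.

Regular 20.27 hours, overtime 0.35 hours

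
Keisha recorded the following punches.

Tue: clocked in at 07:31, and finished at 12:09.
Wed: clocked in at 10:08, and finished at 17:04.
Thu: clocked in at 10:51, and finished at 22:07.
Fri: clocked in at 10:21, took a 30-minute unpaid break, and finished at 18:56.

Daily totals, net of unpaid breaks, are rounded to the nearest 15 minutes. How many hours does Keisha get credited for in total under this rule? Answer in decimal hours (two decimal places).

31.00 hours

Tue: 07:31–12:09 = 4 h 38 min → rounds to 4 h 45 min
Wed: 10:08–17:04 = 6 h 56 min → rounds to 7 h 0 min
Thu: 10:51–22:07 = 11 h 16 min → rounds to 11 h 15 min
Fri: 10:21–18:56 = 8 h 35 min − 30 min = 8 h 5 min → rounds to 8 h 0 min
Total credited: 31 h 0 min.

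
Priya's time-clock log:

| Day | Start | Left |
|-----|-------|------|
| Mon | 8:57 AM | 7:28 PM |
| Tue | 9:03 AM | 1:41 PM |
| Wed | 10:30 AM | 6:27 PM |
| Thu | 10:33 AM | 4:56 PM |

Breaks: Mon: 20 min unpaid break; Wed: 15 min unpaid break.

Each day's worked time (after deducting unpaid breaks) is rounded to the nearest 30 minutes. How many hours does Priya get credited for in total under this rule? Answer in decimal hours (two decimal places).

28.50 hours

Mon: 8:57 AM–7:28 PM = 10 h 31 min − 20 min = 10 h 11 min → rounds to 10 h 0 min
Tue: 9:03 AM–1:41 PM = 4 h 38 min → rounds to 4 h 30 min
Wed: 10:30 AM–6:27 PM = 7 h 57 min − 15 min = 7 h 42 min → rounds to 7 h 30 min
Thu: 10:33 AM–4:56 PM = 6 h 23 min → rounds to 6 h 30 min
Total credited: 28 h 30 min.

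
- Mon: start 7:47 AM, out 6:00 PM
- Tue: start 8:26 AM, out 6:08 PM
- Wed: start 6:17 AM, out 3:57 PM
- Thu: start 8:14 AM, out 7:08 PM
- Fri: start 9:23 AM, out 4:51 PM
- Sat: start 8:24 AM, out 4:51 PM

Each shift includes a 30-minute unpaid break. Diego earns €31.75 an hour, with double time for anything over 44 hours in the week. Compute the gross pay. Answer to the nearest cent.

Mon: 7:47 AM–6:00 PM = 10 h 13 min; less 30 min break → 9 h 43 min
Tue: 8:26 AM–6:08 PM = 9 h 42 min; less 30 min break → 9 h 12 min
Wed: 6:17 AM–3:57 PM = 9 h 40 min; less 30 min break → 9 h 10 min
Thu: 8:14 AM–7:08 PM = 10 h 54 min; less 30 min break → 10 h 24 min
Fri: 9:23 AM–4:51 PM = 7 h 28 min; less 30 min break → 6 h 58 min
Sat: 8:24 AM–4:51 PM = 8 h 27 min; less 30 min break → 7 h 57 min
Total worked: 53 h 24 min = 3204 min.
Regular 44 h 0 min = 2640 min at €31.75/h; overtime 9 h 24 min = 564 min at €63.50/h.
Pay = (2640 × €31.75 + 564 × €63.50) ÷ 60 = €1993.90.

€1993.90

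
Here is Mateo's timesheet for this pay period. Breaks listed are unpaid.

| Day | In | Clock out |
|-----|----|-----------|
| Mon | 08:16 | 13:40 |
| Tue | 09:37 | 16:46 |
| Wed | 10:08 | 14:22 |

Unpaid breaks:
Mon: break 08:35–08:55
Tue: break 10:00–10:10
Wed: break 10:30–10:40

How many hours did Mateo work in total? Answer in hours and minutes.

16 h 7 min

Mon: 08:16–13:40 = 5 h 24 min; less 20 min break → 5 h 4 min
Tue: 09:37–16:46 = 7 h 9 min; less 10 min break → 6 h 59 min
Wed: 10:08–14:22 = 4 h 14 min; less 10 min break → 4 h 4 min
Total: 5 h 4 min + 6 h 59 min + 4 h 4 min = 16 h 7 min.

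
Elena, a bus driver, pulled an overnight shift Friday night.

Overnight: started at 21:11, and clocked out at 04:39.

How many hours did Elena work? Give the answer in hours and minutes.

7 h 28 min

Overnight: 21:11 → midnight = 2 h 49 min; midnight → 04:39 = 4 h 39 min; span 7 h 28 min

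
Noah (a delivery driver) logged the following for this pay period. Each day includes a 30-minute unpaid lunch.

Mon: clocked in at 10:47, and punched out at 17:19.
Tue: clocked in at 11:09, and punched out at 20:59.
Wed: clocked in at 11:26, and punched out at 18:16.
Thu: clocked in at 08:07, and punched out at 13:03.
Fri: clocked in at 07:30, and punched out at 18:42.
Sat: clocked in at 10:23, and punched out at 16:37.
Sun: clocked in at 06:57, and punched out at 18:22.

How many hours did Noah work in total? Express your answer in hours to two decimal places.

Mon: 10:47–17:19 = 6 h 32 min; less 30 min break → 6 h 2 min
Tue: 11:09–20:59 = 9 h 50 min; less 30 min break → 9 h 20 min
Wed: 11:26–18:16 = 6 h 50 min; less 30 min break → 6 h 20 min
Thu: 08:07–13:03 = 4 h 56 min; less 30 min break → 4 h 26 min
Fri: 07:30–18:42 = 11 h 12 min; less 30 min break → 10 h 42 min
Sat: 10:23–16:37 = 6 h 14 min; less 30 min break → 5 h 44 min
Sun: 06:57–18:22 = 11 h 25 min; less 30 min break → 10 h 55 min
Total: 6 h 2 min + 9 h 20 min + 6 h 20 min + 4 h 26 min + 10 h 42 min + 5 h 44 min + 10 h 55 min = 53 h 29 min.

53.48 hours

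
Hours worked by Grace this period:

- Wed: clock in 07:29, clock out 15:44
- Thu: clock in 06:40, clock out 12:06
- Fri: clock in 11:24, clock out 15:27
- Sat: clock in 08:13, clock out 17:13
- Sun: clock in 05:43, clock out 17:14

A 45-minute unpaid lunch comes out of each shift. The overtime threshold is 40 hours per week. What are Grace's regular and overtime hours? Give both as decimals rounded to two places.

Wed: 07:29–15:44 = 8 h 15 min; less 45 min break → 7 h 30 min
Thu: 06:40–12:06 = 5 h 26 min; less 45 min break → 4 h 41 min
Fri: 11:24–15:27 = 4 h 3 min; less 45 min break → 3 h 18 min
Sat: 08:13–17:13 = 9 h 0 min; less 45 min break → 8 h 15 min
Sun: 05:43–17:14 = 11 h 31 min; less 45 min break → 10 h 46 min
Total worked: 34 h 30 min = 34.50 h.
Threshold 40 h → overtime 0 h 0 min, regular 34 h 30 min.

Regular 34.50 hours, overtime 0.00 hours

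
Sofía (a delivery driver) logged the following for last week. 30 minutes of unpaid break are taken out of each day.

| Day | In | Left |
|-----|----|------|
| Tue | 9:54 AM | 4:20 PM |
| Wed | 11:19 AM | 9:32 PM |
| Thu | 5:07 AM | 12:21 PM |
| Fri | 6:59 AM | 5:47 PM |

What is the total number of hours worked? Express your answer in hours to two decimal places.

32.68 hours

Tue: 9:54 AM–4:20 PM = 6 h 26 min; less 30 min break → 5 h 56 min
Wed: 11:19 AM–9:32 PM = 10 h 13 min; less 30 min break → 9 h 43 min
Thu: 5:07 AM–12:21 PM = 7 h 14 min; less 30 min break → 6 h 44 min
Fri: 6:59 AM–5:47 PM = 10 h 48 min; less 30 min break → 10 h 18 min
Total: 5 h 56 min + 9 h 43 min + 6 h 44 min + 10 h 18 min = 32 h 41 min.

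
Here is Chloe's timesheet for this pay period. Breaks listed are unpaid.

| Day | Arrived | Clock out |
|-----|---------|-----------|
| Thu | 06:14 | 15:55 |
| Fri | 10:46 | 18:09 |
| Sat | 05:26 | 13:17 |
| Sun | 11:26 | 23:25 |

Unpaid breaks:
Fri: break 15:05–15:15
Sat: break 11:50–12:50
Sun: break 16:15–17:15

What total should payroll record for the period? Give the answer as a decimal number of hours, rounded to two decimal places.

Thu: 06:14–15:55 = 9 h 41 min
Fri: 10:46–18:09 = 7 h 23 min; less 10 min break → 7 h 13 min
Sat: 05:26–13:17 = 7 h 51 min; less 60 min break → 6 h 51 min
Sun: 11:26–23:25 = 11 h 59 min; less 60 min break → 10 h 59 min
Total: 9 h 41 min + 7 h 13 min + 6 h 51 min + 10 h 59 min = 34 h 44 min.

34.73 hours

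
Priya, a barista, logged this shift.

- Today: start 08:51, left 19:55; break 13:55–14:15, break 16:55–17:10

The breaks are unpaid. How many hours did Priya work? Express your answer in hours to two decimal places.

10.48 hours

Today: 08:51–19:55 = 11 h 4 min; less 35 min break → 10 h 29 min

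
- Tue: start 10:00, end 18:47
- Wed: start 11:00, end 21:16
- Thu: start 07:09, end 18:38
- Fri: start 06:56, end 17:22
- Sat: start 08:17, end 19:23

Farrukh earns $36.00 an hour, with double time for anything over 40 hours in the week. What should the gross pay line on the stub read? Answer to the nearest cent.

Tue: 10:00–18:47 = 8 h 47 min
Wed: 11:00–21:16 = 10 h 16 min
Thu: 07:09–18:38 = 11 h 29 min
Fri: 06:56–17:22 = 10 h 26 min
Sat: 08:17–19:23 = 11 h 6 min
Total worked: 52 h 4 min = 3124 min.
Regular 40 h 0 min = 2400 min at $36.00/h; overtime 12 h 4 min = 724 min at $72.00/h.
Pay = (2400 × $36.00 + 724 × $72.00) ÷ 60 = $2308.80.

$2308.80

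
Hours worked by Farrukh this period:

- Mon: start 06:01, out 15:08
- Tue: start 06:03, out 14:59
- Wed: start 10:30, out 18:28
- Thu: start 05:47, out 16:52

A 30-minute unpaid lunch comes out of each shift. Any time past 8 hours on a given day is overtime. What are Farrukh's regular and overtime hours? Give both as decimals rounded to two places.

Mon: 06:01–15:08 = 9 h 7 min; less 30 min break → 8 h 37 min
Tue: 06:03–14:59 = 8 h 56 min; less 30 min break → 8 h 26 min
Wed: 10:30–18:28 = 7 h 58 min; less 30 min break → 7 h 28 min
Thu: 05:47–16:52 = 11 h 5 min; less 30 min break → 10 h 35 min
Mon reg 8 h 0 min / OT 0 h 37 min; Tue reg 8 h 0 min / OT 0 h 26 min; Wed reg 7 h 28 min / OT 0 h 0 min; Thu reg 8 h 0 min / OT 2 h 35 min.
Totals: regular 31 h 28 min, overtime 3 h 38 min.

Regular 31.47 hours, overtime 3.63 hours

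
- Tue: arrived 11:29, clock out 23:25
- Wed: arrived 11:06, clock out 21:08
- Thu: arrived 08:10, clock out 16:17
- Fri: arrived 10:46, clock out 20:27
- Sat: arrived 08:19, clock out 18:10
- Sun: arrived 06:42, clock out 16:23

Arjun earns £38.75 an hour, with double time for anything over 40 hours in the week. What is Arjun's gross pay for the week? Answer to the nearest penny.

Tue: 11:29–23:25 = 11 h 56 min
Wed: 11:06–21:08 = 10 h 2 min
Thu: 08:10–16:17 = 8 h 7 min
Fri: 10:46–20:27 = 9 h 41 min
Sat: 08:19–18:10 = 9 h 51 min
Sun: 06:42–16:23 = 9 h 41 min
Total worked: 59 h 18 min = 3558 min.
Regular 40 h 0 min = 2400 min at £38.75/h; overtime 19 h 18 min = 1158 min at £77.50/h.
Pay = (2400 × £38.75 + 1158 × £77.50) ÷ 60 = £3045.75.

£3045.75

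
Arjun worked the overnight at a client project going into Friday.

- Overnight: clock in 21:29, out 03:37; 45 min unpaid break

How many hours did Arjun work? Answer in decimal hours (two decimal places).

5.38 hours

Overnight: 21:29 → midnight = 2 h 31 min; midnight → 03:37 = 3 h 37 min; span 6 h 8 min; less 45 min break → 5 h 23 min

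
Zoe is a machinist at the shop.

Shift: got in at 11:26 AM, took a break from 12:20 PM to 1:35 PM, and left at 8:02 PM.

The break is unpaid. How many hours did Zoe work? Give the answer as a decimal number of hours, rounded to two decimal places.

7.35 hours

Shift: 11:26 AM–8:02 PM = 8 h 36 min; less 75 min break → 7 h 21 min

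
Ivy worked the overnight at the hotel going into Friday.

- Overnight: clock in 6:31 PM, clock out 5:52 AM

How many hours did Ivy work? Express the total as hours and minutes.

11 h 21 min

Overnight: 6:31 PM → midnight = 5 h 29 min; midnight → 5:52 AM = 5 h 52 min; span 11 h 21 min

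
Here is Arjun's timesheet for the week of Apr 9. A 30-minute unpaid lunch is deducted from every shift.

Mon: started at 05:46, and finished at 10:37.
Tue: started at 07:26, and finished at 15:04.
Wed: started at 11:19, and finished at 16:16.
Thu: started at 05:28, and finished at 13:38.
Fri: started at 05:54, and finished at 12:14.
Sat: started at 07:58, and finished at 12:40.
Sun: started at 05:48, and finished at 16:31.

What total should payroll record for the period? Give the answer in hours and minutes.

43 h 51 min

Mon: 05:46–10:37 = 4 h 51 min; less 30 min break → 4 h 21 min
Tue: 07:26–15:04 = 7 h 38 min; less 30 min break → 7 h 8 min
Wed: 11:19–16:16 = 4 h 57 min; less 30 min break → 4 h 27 min
Thu: 05:28–13:38 = 8 h 10 min; less 30 min break → 7 h 40 min
Fri: 05:54–12:14 = 6 h 20 min; less 30 min break → 5 h 50 min
Sat: 07:58–12:40 = 4 h 42 min; less 30 min break → 4 h 12 min
Sun: 05:48–16:31 = 10 h 43 min; less 30 min break → 10 h 13 min
Total: 4 h 21 min + 7 h 8 min + 4 h 27 min + 7 h 40 min + 5 h 50 min + 4 h 12 min + 10 h 13 min = 43 h 51 min.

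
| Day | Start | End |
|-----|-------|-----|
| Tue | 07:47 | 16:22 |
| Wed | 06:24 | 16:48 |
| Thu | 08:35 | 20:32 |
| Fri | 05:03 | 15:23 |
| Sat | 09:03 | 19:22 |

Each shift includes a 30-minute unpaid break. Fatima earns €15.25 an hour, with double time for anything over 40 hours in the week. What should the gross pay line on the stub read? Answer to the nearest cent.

Tue: 07:47–16:22 = 8 h 35 min; less 30 min break → 8 h 5 min
Wed: 06:24–16:48 = 10 h 24 min; less 30 min break → 9 h 54 min
Thu: 08:35–20:32 = 11 h 57 min; less 30 min break → 11 h 27 min
Fri: 05:03–15:23 = 10 h 20 min; less 30 min break → 9 h 50 min
Sat: 09:03–19:22 = 10 h 19 min; less 30 min break → 9 h 49 min
Total worked: 49 h 5 min = 2945 min.
Regular 40 h 0 min = 2400 min at €15.25/h; overtime 9 h 5 min = 545 min at €30.50/h.
Pay = (2400 × €15.25 + 545 × €30.50) ÷ 60 = €887.04.

€887.04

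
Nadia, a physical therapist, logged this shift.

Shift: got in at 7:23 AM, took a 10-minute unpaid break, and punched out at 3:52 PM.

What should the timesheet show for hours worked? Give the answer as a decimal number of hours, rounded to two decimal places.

Shift: 7:23 AM–3:52 PM = 8 h 29 min; less 10 min break → 8 h 19 min

8.32 hours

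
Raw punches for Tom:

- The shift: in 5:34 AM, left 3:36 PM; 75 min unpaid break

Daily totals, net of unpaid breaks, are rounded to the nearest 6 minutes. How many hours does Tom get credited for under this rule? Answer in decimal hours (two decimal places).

8.80 hours

The shift: 5:34 AM–3:36 PM = 10 h 2 min − 75 min = 8 h 47 min → rounds to 8 h 48 min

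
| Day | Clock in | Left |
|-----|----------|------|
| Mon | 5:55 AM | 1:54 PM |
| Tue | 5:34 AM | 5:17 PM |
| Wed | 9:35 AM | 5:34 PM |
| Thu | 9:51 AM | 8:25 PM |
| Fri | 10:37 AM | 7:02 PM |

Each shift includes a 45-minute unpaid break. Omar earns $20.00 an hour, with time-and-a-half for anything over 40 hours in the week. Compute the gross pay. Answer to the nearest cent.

$887.50

Mon: 5:55 AM–1:54 PM = 7 h 59 min; less 45 min break → 7 h 14 min
Tue: 5:34 AM–5:17 PM = 11 h 43 min; less 45 min break → 10 h 58 min
Wed: 9:35 AM–5:34 PM = 7 h 59 min; less 45 min break → 7 h 14 min
Thu: 9:51 AM–8:25 PM = 10 h 34 min; less 45 min break → 9 h 49 min
Fri: 10:37 AM–7:02 PM = 8 h 25 min; less 45 min break → 7 h 40 min
Total worked: 42 h 55 min = 2575 min.
Regular 40 h 0 min = 2400 min at $20.00/h; overtime 2 h 55 min = 175 min at $30.00/h.
Pay = (2400 × $20.00 + 175 × $30.00) ÷ 60 = $887.50.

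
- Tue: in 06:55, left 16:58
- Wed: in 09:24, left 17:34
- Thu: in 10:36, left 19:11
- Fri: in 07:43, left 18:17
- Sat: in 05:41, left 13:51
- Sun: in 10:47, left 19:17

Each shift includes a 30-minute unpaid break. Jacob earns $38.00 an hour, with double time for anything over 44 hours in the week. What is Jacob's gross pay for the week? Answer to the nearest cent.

Tue: 06:55–16:58 = 10 h 3 min; less 30 min break → 9 h 33 min
Wed: 09:24–17:34 = 8 h 10 min; less 30 min break → 7 h 40 min
Thu: 10:36–19:11 = 8 h 35 min; less 30 min break → 8 h 5 min
Fri: 07:43–18:17 = 10 h 34 min; less 30 min break → 10 h 4 min
Sat: 05:41–13:51 = 8 h 10 min; less 30 min break → 7 h 40 min
Sun: 10:47–19:17 = 8 h 30 min; less 30 min break → 8 h 0 min
Total worked: 51 h 2 min = 3062 min.
Regular 44 h 0 min = 2640 min at $38.00/h; overtime 7 h 2 min = 422 min at $76.00/h.
Pay = (2640 × $38.00 + 422 × $76.00) ÷ 60 = $2206.53.

$2206.53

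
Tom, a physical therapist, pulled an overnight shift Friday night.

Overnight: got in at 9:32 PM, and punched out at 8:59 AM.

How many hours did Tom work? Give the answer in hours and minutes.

11 h 27 min

Overnight: 9:32 PM → midnight = 2 h 28 min; midnight → 8:59 AM = 8 h 59 min; span 11 h 27 min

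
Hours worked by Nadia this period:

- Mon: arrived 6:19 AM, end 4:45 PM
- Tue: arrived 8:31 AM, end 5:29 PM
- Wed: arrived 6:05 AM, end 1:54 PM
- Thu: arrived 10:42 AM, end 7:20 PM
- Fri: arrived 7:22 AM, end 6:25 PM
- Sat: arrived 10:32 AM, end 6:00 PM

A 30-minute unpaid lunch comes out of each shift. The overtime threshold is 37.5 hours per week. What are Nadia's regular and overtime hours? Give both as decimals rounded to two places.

Mon: 6:19 AM–4:45 PM = 10 h 26 min; less 30 min break → 9 h 56 min
Tue: 8:31 AM–5:29 PM = 8 h 58 min; less 30 min break → 8 h 28 min
Wed: 6:05 AM–1:54 PM = 7 h 49 min; less 30 min break → 7 h 19 min
Thu: 10:42 AM–7:20 PM = 8 h 38 min; less 30 min break → 8 h 8 min
Fri: 7:22 AM–6:25 PM = 11 h 3 min; less 30 min break → 10 h 33 min
Sat: 10:32 AM–6:00 PM = 7 h 28 min; less 30 min break → 6 h 58 min
Total worked: 51 h 22 min = 51.37 h.
Threshold 37.5 h → overtime 13 h 52 min, regular 37 h 30 min.

Regular 37.50 hours, overtime 13.87 hours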